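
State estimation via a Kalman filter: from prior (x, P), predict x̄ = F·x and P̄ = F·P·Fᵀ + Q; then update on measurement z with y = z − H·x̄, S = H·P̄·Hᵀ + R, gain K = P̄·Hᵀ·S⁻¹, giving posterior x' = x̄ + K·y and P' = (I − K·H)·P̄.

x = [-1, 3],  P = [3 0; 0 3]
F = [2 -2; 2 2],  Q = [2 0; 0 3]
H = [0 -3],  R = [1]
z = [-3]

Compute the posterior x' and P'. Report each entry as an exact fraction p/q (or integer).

x' = [-8, 247/244]
P' = [26 0; 0 27/244]

x̄ = F·x = [-8, 4]
P̄ = F·P·Fᵀ + Q = [26 0; 0 27]
y = z − H·x̄ = [9]
S = H·P̄·Hᵀ + R = [244]
K = P̄·Hᵀ·S⁻¹ = [0; -81/244]
x' = x̄ + K·y = [-8, 247/244]
P' = (I − K·H)·P̄ = [26 0; 0 27/244]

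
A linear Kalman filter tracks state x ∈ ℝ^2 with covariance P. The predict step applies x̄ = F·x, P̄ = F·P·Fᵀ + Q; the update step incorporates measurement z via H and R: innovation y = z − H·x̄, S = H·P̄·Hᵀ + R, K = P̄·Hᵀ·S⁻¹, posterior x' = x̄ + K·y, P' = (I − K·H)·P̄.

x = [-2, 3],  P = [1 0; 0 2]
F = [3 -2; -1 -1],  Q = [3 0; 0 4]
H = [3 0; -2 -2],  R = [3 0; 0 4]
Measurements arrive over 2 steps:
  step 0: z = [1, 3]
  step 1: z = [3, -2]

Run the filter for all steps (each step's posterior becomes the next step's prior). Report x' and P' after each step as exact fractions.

step 0: x̄ = F·x = [-12, -1]
step 0: P̄ = F·P·Fᵀ + Q = [20 1; 1 7]
step 0: y = z − H·x̄ = [37, -23]
step 0: S = H·P̄·Hᵀ + R = [183 -126; -126 120]
step 0: K = P̄·Hᵀ·S⁻¹ = [53/169 -7/338; -46/169 -425/1014]
step 0: x' = x̄ + K·y = [27/338, -1451/1014]
step 0: P' = (I − K·H)·P̄ = [53/169 -46/169; -46/169 563/507]
step 1: x̄ = F·x = [3145/1014, 685/507]
step 1: P̄ = F·P·Fᵀ + Q = [6860/507 787/507; 787/507 2474/507]
step 1: y = z − H·x̄ = [-2131/338, 1167/169]
step 1: S = H·P̄·Hᵀ + R = [21087/169 -15294/169; -15294/169 15220/169]
step 1: K = P̄·Hᵀ·S⁻¹ = [39113/128754 -2549/85836; -15733/64377 -8335/21459]
step 1: x' = x̄ + K·y = [126341/128754, 27007/128754]
step 1: P' = (I − K·H)·P̄ = [39113/128754 -15733/64377; -15733/64377 65743/64377]

step 0: x' = [27/338, -1451/1014], P' = [53/169 -46/169; -46/169 563/507]
step 1: x' = [126341/128754, 27007/128754], P' = [39113/128754 -15733/64377; -15733/64377 65743/64377]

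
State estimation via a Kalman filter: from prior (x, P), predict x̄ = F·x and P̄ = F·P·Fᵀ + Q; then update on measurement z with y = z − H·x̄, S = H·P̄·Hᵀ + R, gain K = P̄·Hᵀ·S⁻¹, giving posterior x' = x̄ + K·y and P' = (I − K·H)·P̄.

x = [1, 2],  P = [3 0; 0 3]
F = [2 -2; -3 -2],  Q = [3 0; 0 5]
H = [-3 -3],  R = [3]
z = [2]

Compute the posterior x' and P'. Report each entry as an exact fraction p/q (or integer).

x̄ = F·x = [-2, -7]
P̄ = F·P·Fᵀ + Q = [27 -6; -6 44]
y = z − H·x̄ = [-25]
S = H·P̄·Hᵀ + R = [534]
K = P̄·Hᵀ·S⁻¹ = [-21/178; -19/89]
x' = x̄ + K·y = [169/178, -148/89]
P' = (I − K·H)·P̄ = [3483/178 -1731/89; -1731/89 1750/89]

x' = [169/178, -148/89]
P' = [3483/178 -1731/89; -1731/89 1750/89]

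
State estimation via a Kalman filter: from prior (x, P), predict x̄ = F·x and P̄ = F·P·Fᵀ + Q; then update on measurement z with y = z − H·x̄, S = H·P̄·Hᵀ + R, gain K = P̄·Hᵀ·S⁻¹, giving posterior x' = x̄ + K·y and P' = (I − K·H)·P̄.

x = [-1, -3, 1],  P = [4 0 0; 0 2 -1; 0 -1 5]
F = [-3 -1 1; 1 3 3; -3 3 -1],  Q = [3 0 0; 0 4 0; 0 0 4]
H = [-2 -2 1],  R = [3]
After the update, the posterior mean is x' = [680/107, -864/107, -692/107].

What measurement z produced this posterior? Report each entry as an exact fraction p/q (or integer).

z = [-3]

x̄ = F·x = [7, -7, -7]
P̄ = F·P·Fᵀ + Q = [48 -3 21; -3 53 -15; 21 -15 69]
S = H·P̄·Hᵀ + R = [428]
K = P̄·Hᵀ·S⁻¹ = [-69/428; -115/428; 57/428]
x' − x̄ = [-69/107, -115/107, 57/107] = K·y
y = (KᵀK)⁻¹·Kᵀ·(x' − x̄) = [4]
z = y + H·x̄ = [4] + [-7] = [-3]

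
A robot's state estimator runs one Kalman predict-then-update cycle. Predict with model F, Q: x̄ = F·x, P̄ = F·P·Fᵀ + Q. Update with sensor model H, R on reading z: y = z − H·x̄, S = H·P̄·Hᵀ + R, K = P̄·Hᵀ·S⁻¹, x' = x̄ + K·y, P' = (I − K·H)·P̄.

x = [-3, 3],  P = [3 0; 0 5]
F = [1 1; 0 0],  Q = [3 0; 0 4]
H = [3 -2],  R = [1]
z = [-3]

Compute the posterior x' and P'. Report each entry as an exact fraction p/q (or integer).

x' = [-99/116, 6/29]
P' = [187/116 66/29; 66/29 100/29]

x̄ = F·x = [0, 0]
P̄ = F·P·Fᵀ + Q = [11 0; 0 4]
y = z − H·x̄ = [-3]
S = H·P̄·Hᵀ + R = [116]
K = P̄·Hᵀ·S⁻¹ = [33/116; -2/29]
x' = x̄ + K·y = [-99/116, 6/29]
P' = (I − K·H)·P̄ = [187/116 66/29; 66/29 100/29]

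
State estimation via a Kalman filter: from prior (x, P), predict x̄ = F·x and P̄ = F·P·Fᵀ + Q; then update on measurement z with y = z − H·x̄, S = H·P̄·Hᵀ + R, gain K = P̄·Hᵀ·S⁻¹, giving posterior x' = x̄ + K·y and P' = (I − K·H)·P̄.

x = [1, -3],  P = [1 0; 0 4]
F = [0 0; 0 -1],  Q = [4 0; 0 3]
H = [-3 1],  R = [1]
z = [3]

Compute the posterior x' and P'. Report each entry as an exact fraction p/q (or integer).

x' = [0, 3]
P' = [8/11 21/11; 21/11 259/44]

x̄ = F·x = [0, 3]
P̄ = F·P·Fᵀ + Q = [4 0; 0 7]
y = z − H·x̄ = [0]
S = H·P̄·Hᵀ + R = [44]
K = P̄·Hᵀ·S⁻¹ = [-3/11; 7/44]
x' = x̄ + K·y = [0, 3]
P' = (I − K·H)·P̄ = [8/11 21/11; 21/11 259/44]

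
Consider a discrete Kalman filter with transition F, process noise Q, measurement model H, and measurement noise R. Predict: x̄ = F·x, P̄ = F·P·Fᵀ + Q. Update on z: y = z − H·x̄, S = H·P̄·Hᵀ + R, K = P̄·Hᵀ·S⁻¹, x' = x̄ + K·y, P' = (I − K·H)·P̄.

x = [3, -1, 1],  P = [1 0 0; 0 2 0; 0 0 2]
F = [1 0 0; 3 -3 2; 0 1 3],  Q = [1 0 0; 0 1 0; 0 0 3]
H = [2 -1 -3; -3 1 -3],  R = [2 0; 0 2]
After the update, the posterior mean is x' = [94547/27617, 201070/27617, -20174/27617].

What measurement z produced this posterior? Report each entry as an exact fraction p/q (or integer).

x̄ = F·x = [3, 14, 2]
P̄ = F·P·Fᵀ + Q = [2 3 0; 3 36 6; 0 6 23]
S = H·P̄·Hᵀ + R = [277 174; 174 209]
K = P̄·Hᵀ·S⁻¹ = [731/27617 -1005/27617; -11598/27617 10845/27617; -4713/27617 -4401/27617]
x' − x̄ = [11696/27617, -185568/27617, -75408/27617] = K·y
y = (KᵀK)⁻¹·Kᵀ·(x' − x̄) = [16, 0]
z = y + H·x̄ = [16, 0] + [-14, -1] = [2, -1]

z = [2, -1]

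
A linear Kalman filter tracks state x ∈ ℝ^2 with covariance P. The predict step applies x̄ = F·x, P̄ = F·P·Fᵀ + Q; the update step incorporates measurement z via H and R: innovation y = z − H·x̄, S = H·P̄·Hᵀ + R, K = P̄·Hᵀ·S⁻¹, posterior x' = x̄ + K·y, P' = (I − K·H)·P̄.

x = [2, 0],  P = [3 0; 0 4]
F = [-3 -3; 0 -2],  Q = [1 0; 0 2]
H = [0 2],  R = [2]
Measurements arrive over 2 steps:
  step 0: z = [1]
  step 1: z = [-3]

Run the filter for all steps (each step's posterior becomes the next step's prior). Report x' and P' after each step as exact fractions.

step 0: x' = [-198/37, 18/37], P' = [1216/37 24/37; 24/37 18/37]
step 1: x' = [648/47, -474/329], P' = [14213/47 36/47; 36/47 146/329]

step 0: x̄ = F·x = [-6, 0]
step 0: P̄ = F·P·Fᵀ + Q = [64 24; 24 18]
step 0: y = z − H·x̄ = [1]
step 0: S = H·P̄·Hᵀ + R = [74]
step 0: K = P̄·Hᵀ·S⁻¹ = [24/37; 18/37]
step 0: x' = x̄ + K·y = [-198/37, 18/37]
step 0: P' = (I − K·H)·P̄ = [1216/37 24/37; 24/37 18/37]
step 1: x̄ = F·x = [540/37, -36/37]
step 1: P̄ = F·P·Fᵀ + Q = [11575/37 252/37; 252/37 146/37]
step 1: y = z − H·x̄ = [-39/37]
step 1: S = H·P̄·Hᵀ + R = [658/37]
step 1: K = P̄·Hᵀ·S⁻¹ = [36/47; 146/329]
step 1: x' = x̄ + K·y = [648/47, -474/329]
step 1: P' = (I − K·H)·P̄ = [14213/47 36/47; 36/47 146/329]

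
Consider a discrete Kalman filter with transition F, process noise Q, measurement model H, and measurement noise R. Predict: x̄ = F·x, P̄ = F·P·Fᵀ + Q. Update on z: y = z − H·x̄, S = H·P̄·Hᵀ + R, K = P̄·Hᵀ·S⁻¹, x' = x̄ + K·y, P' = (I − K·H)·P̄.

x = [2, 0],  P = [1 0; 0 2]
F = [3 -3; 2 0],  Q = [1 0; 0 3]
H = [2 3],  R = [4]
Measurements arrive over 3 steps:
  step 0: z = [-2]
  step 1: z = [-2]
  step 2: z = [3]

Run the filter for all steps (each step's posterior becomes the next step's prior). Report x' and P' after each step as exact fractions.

step 0: x̄ = F·x = [6, 4]
step 0: P̄ = F·P·Fᵀ + Q = [28 6; 6 7]
step 0: y = z − H·x̄ = [-26]
step 0: S = H·P̄·Hᵀ + R = [251]
step 0: K = P̄·Hᵀ·S⁻¹ = [74/251; 33/251]
step 0: x' = x̄ + K·y = [-418/251, 146/251]
step 0: P' = (I − K·H)·P̄ = [1552/251 -936/251; -936/251 668/251]
step 1: x̄ = F·x = [-1692/251, -836/251]
step 1: P̄ = F·P·Fᵀ + Q = [37079/251 14928/251; 14928/251 6961/251]
step 1: y = z − H·x̄ = [5390/251]
step 1: S = H·P̄·Hᵀ + R = [391105/251]
step 1: K = P̄·Hᵀ·S⁻¹ = [118942/391105; 3903/30085]
step 1: x' = x̄ + K·y = [-1496/7111, -298/547]
step 1: P' = (I − K·H)·P̄ = [1412681/391105 -60246/30085; -60246/30085 45368/30085]
step 2: x̄ = F·x = [7134/7111, -2992/7111]
step 2: P̄ = F·P·Fᵀ + Q = [32510854/391105 13175274/391105; 13175274/391105 6824039/391105]
step 2: y = z − H·x̄ = [16041/7111]
step 2: S = H·P̄·Hᵀ + R = [70225495/78221]
step 2: K = P̄·Hᵀ·S⁻¹ = [20909506/70225495; 9364533/70225495]
step 2: x' = x̄ + K·y = [117620316/70225495, -8423317/70225495]
step 2: P' = (I − K·H)·P̄ = [49630462/14045099 -137555532/70225495; -137555532/70225495 104189732/70225495]

step 0: x' = [-418/251, 146/251], P' = [1552/251 -936/251; -936/251 668/251]
step 1: x' = [-1496/7111, -298/547], P' = [1412681/391105 -60246/30085; -60246/30085 45368/30085]
step 2: x' = [117620316/70225495, -8423317/70225495], P' = [49630462/14045099 -137555532/70225495; -137555532/70225495 104189732/70225495]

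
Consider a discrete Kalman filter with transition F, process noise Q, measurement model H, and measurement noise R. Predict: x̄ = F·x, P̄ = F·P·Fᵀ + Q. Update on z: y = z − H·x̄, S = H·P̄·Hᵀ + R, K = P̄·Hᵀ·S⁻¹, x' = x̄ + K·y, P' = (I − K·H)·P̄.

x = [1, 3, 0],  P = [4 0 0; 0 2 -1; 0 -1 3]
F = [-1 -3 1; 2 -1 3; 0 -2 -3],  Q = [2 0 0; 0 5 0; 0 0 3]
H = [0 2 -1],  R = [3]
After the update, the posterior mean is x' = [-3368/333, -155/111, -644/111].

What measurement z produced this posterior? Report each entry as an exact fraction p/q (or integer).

x̄ = F·x = [-10, -1, -6]
P̄ = F·P·Fᵀ + Q = [33 17 -4; 17 56 -20; -4 -20 26]
S = H·P̄·Hᵀ + R = [333]
K = P̄·Hᵀ·S⁻¹ = [38/333; 44/111; -22/111]
x' − x̄ = [-38/333, -44/111, 22/111] = K·y
y = (KᵀK)⁻¹·Kᵀ·(x' − x̄) = [-1]
z = y + H·x̄ = [-1] + [4] = [3]

z = [3]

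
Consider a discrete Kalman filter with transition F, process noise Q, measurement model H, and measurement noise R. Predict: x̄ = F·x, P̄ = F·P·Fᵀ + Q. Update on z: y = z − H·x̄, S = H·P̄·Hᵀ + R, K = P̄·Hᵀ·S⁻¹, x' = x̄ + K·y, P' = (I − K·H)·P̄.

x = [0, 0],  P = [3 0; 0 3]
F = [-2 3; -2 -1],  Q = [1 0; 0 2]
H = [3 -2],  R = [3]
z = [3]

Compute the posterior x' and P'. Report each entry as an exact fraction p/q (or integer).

x' = [342/395, -15/79]
P' = [2804/395 807/79; 807/79 1218/79]

x̄ = F·x = [0, 0]
P̄ = F·P·Fᵀ + Q = [40 3; 3 17]
y = z − H·x̄ = [3]
S = H·P̄·Hᵀ + R = [395]
K = P̄·Hᵀ·S⁻¹ = [114/395; -5/79]
x' = x̄ + K·y = [342/395, -15/79]
P' = (I − K·H)·P̄ = [2804/395 807/79; 807/79 1218/79]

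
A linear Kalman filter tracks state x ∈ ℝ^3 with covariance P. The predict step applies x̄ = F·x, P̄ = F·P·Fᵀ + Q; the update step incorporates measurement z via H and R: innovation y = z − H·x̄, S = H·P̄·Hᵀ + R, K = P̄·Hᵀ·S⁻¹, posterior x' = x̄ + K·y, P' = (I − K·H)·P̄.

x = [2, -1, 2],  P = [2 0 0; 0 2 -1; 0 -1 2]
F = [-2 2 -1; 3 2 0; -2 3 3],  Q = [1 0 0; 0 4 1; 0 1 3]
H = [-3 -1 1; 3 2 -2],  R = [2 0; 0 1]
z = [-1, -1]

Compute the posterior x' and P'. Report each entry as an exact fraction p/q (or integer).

x̄ = F·x = [-8, 4, -1]
P̄ = F·P·Fᵀ + Q = [23 -2 11; -2 30 -5; 11 -5 29]
y = z − H·x̄ = [-20, 13]
S = H·P̄·Hᵀ + R = [200 -228; -228 328]
K = P̄·Hᵀ·S⁻¹ = [-2141/3404 -521/1702; 635/1702 1547/3404; -1913/3404 -1693/3404]
x' = x̄ + K·y = [1021/1702, 8327/3404, 12847/3404]
P' = (I − K·H)·P̄ = [1601/1702 -2209/3404 3115/3404; -2209/3404 19971/1702 35855/3404; 3115/3404 35855/3404 20687/1702]

x' = [1021/1702, 8327/3404, 12847/3404]
P' = [1601/1702 -2209/3404 3115/3404; -2209/3404 19971/1702 35855/3404; 3115/3404 35855/3404 20687/1702]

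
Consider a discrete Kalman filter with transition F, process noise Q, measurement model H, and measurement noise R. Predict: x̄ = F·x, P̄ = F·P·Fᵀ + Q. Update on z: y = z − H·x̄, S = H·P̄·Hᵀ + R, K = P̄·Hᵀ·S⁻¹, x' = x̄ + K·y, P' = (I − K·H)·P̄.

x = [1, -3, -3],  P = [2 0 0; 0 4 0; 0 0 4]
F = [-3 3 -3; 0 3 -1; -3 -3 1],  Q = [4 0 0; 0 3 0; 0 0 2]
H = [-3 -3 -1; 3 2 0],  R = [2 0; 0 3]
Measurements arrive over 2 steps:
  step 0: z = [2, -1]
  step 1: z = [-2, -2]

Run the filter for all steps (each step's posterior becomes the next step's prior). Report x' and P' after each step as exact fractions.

step 0: x̄ = F·x = [-3, -6, 3]
step 0: P̄ = F·P·Fᵀ + Q = [94 48 -30; 48 43 -40; -30 -40 60]
step 0: y = z − H·x̄ = [-22, 20]
step 0: S = H·P̄·Hᵀ + R = [1739 -1654; -1654 1597]
step 0: K = P̄·Hᵀ·S⁻¹ = [-7200/41467 2358/41467; 8319/41467 14588/41467; -41630/41467 -47530/41467]
step 0: x' = x̄ + K·y = [81159/41467, -140060/41467, 89661/41467]
step 0: P' = (I − K·H)·P̄ = [155374/41467 -229524/41467 236850/41467; -229524/41467 366168/41467 -426570/41467; 236850/41467 -426570/41467 652420/41467]
step 1: x̄ = F·x = [-932640/41467, -509841/41467, 266364/41467]
step 1: P̄ = F·P·Fᵀ + Q = [26804518/41467 13147878/41467 -7552146/41467; 13147878/41467 6631753/41467 -3731086/41467; -7552146/41467 -3731086/41467 2436120/41467]
step 1: y = z − H·x̄ = [-4144013/41467, 3734668/41467]
step 1: S = H·P̄·Hᵀ + R = [472407905/41467 -448130740/41467; -448130740/41467 425666611/41467]
step 1: K = P̄·Hᵀ·S⁻¹ = [366928614/6441551065 400221882/1288310213; -1222589031/6441551065 -97900088/1288310213; -3023236592/6441551065 -727713086/1288310213]
step 1: x' = x̄ + K·y = [-1319744706/6441551065, -1106027146/6441551065, 15802811148/6441551065]
step 1: P' = (I − K·H)·P̄ = [8044963474/6441551065 -9065781096/6441551065 2328595638/6441551065; -9065781096/6441551065 12864420984/6441551065 -8950741602/6441551065; 2328595638/6441551065 -8950741602/6441551065 25912911076/6441551065]

step 0: x' = [81159/41467, -140060/41467, 89661/41467], P' = [155374/41467 -229524/41467 236850/41467; -229524/41467 366168/41467 -426570/41467; 236850/41467 -426570/41467 652420/41467]
step 1: x' = [-1319744706/6441551065, -1106027146/6441551065, 15802811148/6441551065], P' = [8044963474/6441551065 -9065781096/6441551065 2328595638/6441551065; -9065781096/6441551065 12864420984/6441551065 -8950741602/6441551065; 2328595638/6441551065 -8950741602/6441551065 25912911076/6441551065]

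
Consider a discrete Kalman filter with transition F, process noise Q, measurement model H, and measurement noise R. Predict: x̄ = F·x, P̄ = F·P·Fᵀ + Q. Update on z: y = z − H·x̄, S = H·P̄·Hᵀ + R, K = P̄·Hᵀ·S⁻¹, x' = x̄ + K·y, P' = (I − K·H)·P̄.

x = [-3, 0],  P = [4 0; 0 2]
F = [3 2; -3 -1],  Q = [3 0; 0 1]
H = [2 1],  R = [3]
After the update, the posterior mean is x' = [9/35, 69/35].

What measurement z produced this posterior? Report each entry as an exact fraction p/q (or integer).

x̄ = F·x = [-9, 9]
P̄ = F·P·Fᵀ + Q = [47 -40; -40 39]
S = H·P̄·Hᵀ + R = [70]
K = P̄·Hᵀ·S⁻¹ = [27/35; -41/70]
x' − x̄ = [324/35, -246/35] = K·y
y = (KᵀK)⁻¹·Kᵀ·(x' − x̄) = [12]
z = y + H·x̄ = [12] + [-9] = [3]

z = [3]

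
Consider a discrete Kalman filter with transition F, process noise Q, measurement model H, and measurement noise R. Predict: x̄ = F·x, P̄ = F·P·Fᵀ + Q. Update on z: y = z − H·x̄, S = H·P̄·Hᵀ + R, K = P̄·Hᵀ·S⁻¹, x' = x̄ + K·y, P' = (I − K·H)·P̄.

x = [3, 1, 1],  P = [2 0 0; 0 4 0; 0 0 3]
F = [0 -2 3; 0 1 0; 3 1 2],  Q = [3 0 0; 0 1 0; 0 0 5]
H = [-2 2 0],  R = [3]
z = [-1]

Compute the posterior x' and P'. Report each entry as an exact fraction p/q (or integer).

x̄ = F·x = [1, 1, 12]
P̄ = F·P·Fᵀ + Q = [46 -8 10; -8 5 4; 10 4 39]
y = z − H·x̄ = [-1]
S = H·P̄·Hᵀ + R = [271]
K = P̄·Hᵀ·S⁻¹ = [-108/271; 26/271; -12/271]
x' = x̄ + K·y = [379/271, 245/271, 3264/271]
P' = (I − K·H)·P̄ = [802/271 640/271 1414/271; 640/271 679/271 1396/271; 1414/271 1396/271 10425/271]

x' = [379/271, 245/271, 3264/271]
P' = [802/271 640/271 1414/271; 640/271 679/271 1396/271; 1414/271 1396/271 10425/271]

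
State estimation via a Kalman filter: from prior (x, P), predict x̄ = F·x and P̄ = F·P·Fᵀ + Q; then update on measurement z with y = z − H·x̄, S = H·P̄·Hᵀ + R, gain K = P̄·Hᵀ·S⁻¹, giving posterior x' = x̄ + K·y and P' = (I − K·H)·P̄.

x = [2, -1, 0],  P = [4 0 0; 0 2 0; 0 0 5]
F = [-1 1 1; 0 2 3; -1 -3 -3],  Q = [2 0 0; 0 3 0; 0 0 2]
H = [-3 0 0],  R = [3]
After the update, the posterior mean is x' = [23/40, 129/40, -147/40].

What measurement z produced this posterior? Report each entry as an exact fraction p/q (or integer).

x̄ = F·x = [-3, -2, 1]
P̄ = F·P·Fᵀ + Q = [13 19 -17; 19 56 -57; -17 -57 69]
S = H·P̄·Hᵀ + R = [120]
K = P̄·Hᵀ·S⁻¹ = [-13/40; -19/40; 17/40]
x' − x̄ = [143/40, 209/40, -187/40] = K·y
y = (KᵀK)⁻¹·Kᵀ·(x' − x̄) = [-11]
z = y + H·x̄ = [-11] + [9] = [-2]

z = [-2]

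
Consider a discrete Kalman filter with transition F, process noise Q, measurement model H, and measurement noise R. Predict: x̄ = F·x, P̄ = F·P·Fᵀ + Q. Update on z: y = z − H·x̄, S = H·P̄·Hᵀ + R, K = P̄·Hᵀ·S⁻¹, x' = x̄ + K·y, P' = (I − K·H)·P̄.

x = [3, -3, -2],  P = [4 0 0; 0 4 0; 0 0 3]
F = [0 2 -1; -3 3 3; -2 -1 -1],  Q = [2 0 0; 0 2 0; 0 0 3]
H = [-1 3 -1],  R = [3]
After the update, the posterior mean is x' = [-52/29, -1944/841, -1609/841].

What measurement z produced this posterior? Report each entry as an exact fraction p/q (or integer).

z = [-3]

x̄ = F·x = [-4, -24, -1]
P̄ = F·P·Fᵀ + Q = [21 15 -5; 15 101 3; -5 3 26]
S = H·P̄·Hᵀ + R = [841]
K = P̄·Hᵀ·S⁻¹ = [1/29; 285/841; -12/841]
x' − x̄ = [64/29, 18240/841, -768/841] = K·y
y = (KᵀK)⁻¹·Kᵀ·(x' − x̄) = [64]
z = y + H·x̄ = [64] + [-67] = [-3]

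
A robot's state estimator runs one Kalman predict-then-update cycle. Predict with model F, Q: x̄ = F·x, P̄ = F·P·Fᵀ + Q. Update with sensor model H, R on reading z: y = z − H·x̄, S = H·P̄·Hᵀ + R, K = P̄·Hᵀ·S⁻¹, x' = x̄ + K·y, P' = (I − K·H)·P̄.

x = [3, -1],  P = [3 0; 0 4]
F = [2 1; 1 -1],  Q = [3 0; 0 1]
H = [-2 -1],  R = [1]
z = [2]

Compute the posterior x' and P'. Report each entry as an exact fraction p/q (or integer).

x' = [-175/93, 60/31]
P' = [167/93 -98/31; -98/31 200/31]

x̄ = F·x = [5, 4]
P̄ = F·P·Fᵀ + Q = [19 2; 2 8]
y = z − H·x̄ = [16]
S = H·P̄·Hᵀ + R = [93]
K = P̄·Hᵀ·S⁻¹ = [-40/93; -4/31]
x' = x̄ + K·y = [-175/93, 60/31]
P' = (I − K·H)·P̄ = [167/93 -98/31; -98/31 200/31]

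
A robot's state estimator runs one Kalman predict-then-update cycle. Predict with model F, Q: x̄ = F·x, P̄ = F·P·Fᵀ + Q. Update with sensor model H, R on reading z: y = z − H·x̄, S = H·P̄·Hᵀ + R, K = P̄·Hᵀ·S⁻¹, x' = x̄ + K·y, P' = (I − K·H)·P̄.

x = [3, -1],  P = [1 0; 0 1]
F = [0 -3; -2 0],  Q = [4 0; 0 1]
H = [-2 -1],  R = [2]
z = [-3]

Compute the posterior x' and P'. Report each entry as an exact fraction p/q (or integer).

x̄ = F·x = [3, -6]
P̄ = F·P·Fᵀ + Q = [13 0; 0 5]
y = z − H·x̄ = [-3]
S = H·P̄·Hᵀ + R = [59]
K = P̄·Hᵀ·S⁻¹ = [-26/59; -5/59]
x' = x̄ + K·y = [255/59, -339/59]
P' = (I − K·H)·P̄ = [91/59 -130/59; -130/59 270/59]

x' = [255/59, -339/59]
P' = [91/59 -130/59; -130/59 270/59]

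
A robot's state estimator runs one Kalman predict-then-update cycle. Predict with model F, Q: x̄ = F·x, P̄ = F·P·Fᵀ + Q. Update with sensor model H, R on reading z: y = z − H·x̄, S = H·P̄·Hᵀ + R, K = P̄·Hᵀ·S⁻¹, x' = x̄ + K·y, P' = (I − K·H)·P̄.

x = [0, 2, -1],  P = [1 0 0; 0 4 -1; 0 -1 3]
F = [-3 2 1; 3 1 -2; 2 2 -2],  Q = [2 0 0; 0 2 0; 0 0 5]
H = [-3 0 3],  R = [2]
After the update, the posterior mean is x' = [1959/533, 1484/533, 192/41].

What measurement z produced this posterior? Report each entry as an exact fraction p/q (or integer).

x̄ = F·x = [3, 4, 6]
P̄ = F·P·Fᵀ + Q = [26 -4 6; -4 31 32; 6 32 45]
S = H·P̄·Hᵀ + R = [533]
K = P̄·Hᵀ·S⁻¹ = [-60/533; 108/533; 9/41]
x' − x̄ = [360/533, -648/533, -54/41] = K·y
y = (KᵀK)⁻¹·Kᵀ·(x' − x̄) = [-6]
z = y + H·x̄ = [-6] + [9] = [3]

z = [3]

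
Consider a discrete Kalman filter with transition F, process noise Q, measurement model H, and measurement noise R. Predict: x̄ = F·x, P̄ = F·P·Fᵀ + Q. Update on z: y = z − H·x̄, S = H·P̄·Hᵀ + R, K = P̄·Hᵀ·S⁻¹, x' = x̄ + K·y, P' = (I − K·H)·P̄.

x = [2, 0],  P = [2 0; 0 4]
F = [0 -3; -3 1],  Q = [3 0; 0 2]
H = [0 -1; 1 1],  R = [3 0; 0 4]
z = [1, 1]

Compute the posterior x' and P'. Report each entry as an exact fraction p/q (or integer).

x' = [637/339, -470/339]
P' = [668/113 -280/113; -280/113 296/113]

x̄ = F·x = [0, -6]
P̄ = F·P·Fᵀ + Q = [39 -12; -12 24]
y = z − H·x̄ = [-5, 7]
S = H·P̄·Hᵀ + R = [27 -12; -12 43]
K = P̄·Hᵀ·S⁻¹ = [280/339 97/113; -296/339 4/113]
x' = x̄ + K·y = [637/339, -470/339]
P' = (I − K·H)·P̄ = [668/113 -280/113; -280/113 296/113]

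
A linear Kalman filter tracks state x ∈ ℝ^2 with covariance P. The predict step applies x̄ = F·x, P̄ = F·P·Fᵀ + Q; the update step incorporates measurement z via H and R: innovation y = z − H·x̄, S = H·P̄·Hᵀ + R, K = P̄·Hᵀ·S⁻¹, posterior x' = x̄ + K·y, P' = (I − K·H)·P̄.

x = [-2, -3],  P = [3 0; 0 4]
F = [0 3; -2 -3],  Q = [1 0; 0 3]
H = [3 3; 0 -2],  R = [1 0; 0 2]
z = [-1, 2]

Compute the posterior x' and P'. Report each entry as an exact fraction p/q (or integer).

x' = [834/1555, -1888/2177]
P' = [934/1555 -153/311; -153/311 1074/2177]

x̄ = F·x = [-9, 13]
P̄ = F·P·Fᵀ + Q = [37 -36; -36 51]
y = z − H·x̄ = [-13, 28]
S = H·P̄·Hᵀ + R = [145 -90; -90 206]
K = P̄·Hᵀ·S⁻¹ = [507/1555 153/311; 9/2177 -1074/2177]
x' = x̄ + K·y = [834/1555, -1888/2177]
P' = (I − K·H)·P̄ = [934/1555 -153/311; -153/311 1074/2177]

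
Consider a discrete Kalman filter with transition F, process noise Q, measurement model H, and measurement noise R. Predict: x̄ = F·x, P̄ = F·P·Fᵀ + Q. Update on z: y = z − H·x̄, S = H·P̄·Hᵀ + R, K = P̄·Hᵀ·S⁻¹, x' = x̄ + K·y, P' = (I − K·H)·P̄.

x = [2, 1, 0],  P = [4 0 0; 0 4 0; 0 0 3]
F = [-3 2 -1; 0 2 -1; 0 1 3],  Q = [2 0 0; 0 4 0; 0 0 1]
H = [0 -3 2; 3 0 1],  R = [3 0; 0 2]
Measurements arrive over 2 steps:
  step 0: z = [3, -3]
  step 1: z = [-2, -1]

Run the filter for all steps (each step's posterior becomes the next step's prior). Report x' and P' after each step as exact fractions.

step 0: x' = [-377453/177250, 223063/177250, 593469/177250], P' = [311629/177250 -539359/177250 -828867/177250; -539359/177250 1126689/177250 1641657/177250; -828867/177250 1641657/177250 2521641/177250]
step 1: x' = [9678030067/14695173017, -20022109067/14695173017, -43757612792/14695173017], P' = [9873865528/14695173017 -14048073714/14695173017 -22665563820/14695173017; -14048073714/14695173017 33987012137/14695173017 47287940790/14695173017; -22665563820/14695173017 47287940790/14695173017 76072129638/14695173017]

step 0: x̄ = F·x = [-4, 2, 1]
step 0: P̄ = F·P·Fᵀ + Q = [57 19 -1; 19 23 -1; -1 -1 32]
step 0: y = z − H·x̄ = [7, 8]
step 0: S = H·P̄·Hᵀ + R = [350 -110; -110 541]
step 0: K = P̄·Hᵀ·S⁻¹ = [-13219/177250 5301/17725; -32251/177250 1179/17725; 39437/177250 1752/17725]
step 0: x' = x̄ + K·y = [-377453/177250, 223063/177250, 593469/177250]
step 0: P' = (I − K·H)·P̄ = [311629/177250 -539359/177250 -828867/177250; -539359/177250 1126689/177250 1641657/177250; -828867/177250 1641657/177250 2521641/177250]
step 1: x̄ = F·x = [492508/88625, -147343/177250, 200347/17725]
step 1: P̄ = F·P·Fᵀ + Q = [2560018/88625 605661/88625 1197462/17725; 605661/88625 1170769/177250 289674/17725; 1197462/17725 289674/17725 676973/3545]
step 1: y = z − H·x̄ = [-4803469/177250, -2567884/88625]
step 1: S = H·P̄·Hᵀ + R = [111702391/177250 59976451/88625; 59976451/88625 76065597/88625]
step 1: K = P̄·Hᵀ·S⁻¹ = [-1062302166/14695173017 3478016382/14695173017; -2461718277/14695173017 2571859824/14695173017; 3426812302/14695173017 4037719089/14695173017]
step 1: x' = x̄ + K·y = [9678030067/14695173017, -20022109067/14695173017, -43757612792/14695173017]
step 1: P' = (I − K·H)·P̄ = [9873865528/14695173017 -14048073714/14695173017 -22665563820/14695173017; -14048073714/14695173017 33987012137/14695173017 47287940790/14695173017; -22665563820/14695173017 47287940790/14695173017 76072129638/14695173017]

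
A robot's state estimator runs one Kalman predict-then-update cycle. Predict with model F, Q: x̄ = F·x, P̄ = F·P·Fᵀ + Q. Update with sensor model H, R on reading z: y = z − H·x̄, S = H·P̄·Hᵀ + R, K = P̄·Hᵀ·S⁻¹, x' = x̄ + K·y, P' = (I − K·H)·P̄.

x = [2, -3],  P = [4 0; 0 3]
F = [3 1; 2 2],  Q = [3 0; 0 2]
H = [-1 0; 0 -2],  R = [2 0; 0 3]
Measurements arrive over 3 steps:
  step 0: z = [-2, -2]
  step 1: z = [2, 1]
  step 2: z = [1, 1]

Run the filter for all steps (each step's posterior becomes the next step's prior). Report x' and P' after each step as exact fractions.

step 0: x' = [765/302, 221/302], P' = [261/151 15/151; 15/151 105/151]
step 1: x' = [-100370/79489, -28934/79489], P' = [126990/79489 11376/79489; 11376/79489 52194/79489]
step 2: x' = [-44449577/39656119, -24493772/39656119], P' = [62890818/39656119 5744016/39656119; 5744016/39656119 26005278/39656119]

step 0: x̄ = F·x = [3, -2]
step 0: P̄ = F·P·Fᵀ + Q = [42 30; 30 30]
step 0: y = z − H·x̄ = [1, -6]
step 0: S = H·P̄·Hᵀ + R = [44 60; 60 123]
step 0: K = P̄·Hᵀ·S⁻¹ = [-261/302 -10/151; -15/302 -70/151]
step 0: x' = x̄ + K·y = [765/302, 221/302]
step 0: P' = (I − K·H)·P̄ = [261/151 15/151; 15/151 105/151]
step 1: x̄ = F·x = [1258/151, 986/151]
step 1: P̄ = F·P·Fᵀ + Q = [2997/151 1896/151; 1896/151 1886/151]
step 1: y = z − H·x̄ = [1560/151, 2123/151]
step 1: S = H·P̄·Hᵀ + R = [3299/151 3792/151; 3792/151 7997/151]
step 1: K = P̄·Hᵀ·S⁻¹ = [-63495/79489 -7584/79489; -5688/79489 -34796/79489]
step 1: x' = x̄ + K·y = [-100370/79489, -28934/79489]
step 1: P' = (I − K·H)·P̄ = [126990/79489 11376/79489; 11376/79489 52194/79489]
step 2: x̄ = F·x = [-330044/79489, -258608/79489]
step 2: P̄ = F·P·Fᵀ + Q = [1501827/79489 957336/79489; 957336/79489 966722/79489]
step 2: y = z − H·x̄ = [-250555/79489, -437727/79489]
step 2: S = H·P̄·Hᵀ + R = [1660805/79489 1914672/79489; 1914672/79489 4105355/79489]
step 2: K = P̄·Hᵀ·S⁻¹ = [-31445409/39656119 -3829344/39656119; -2872008/39656119 -17336852/39656119]
step 2: x' = x̄ + K·y = [-44449577/39656119, -24493772/39656119]
step 2: P' = (I − K·H)·P̄ = [62890818/39656119 5744016/39656119; 5744016/39656119 26005278/39656119]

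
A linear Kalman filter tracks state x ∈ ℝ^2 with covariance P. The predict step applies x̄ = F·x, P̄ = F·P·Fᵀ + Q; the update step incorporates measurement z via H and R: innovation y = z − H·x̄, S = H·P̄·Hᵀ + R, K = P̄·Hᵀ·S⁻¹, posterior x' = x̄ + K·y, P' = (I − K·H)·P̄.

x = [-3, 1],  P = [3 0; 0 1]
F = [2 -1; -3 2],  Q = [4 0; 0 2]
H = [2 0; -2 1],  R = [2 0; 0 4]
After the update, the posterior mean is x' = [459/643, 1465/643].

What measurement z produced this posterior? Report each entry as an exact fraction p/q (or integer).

x̄ = F·x = [-7, 11]
P̄ = F·P·Fᵀ + Q = [17 -20; -20 33]
S = H·P̄·Hᵀ + R = [70 -108; -108 185]
K = P̄·Hᵀ·S⁻¹ = [229/643 -54/643; 242/643 395/643]
x' − x̄ = [4960/643, -5608/643] = K·y
y = (KᵀK)⁻¹·Kᵀ·(x' − x̄) = [16, -24]
z = y + H·x̄ = [16, -24] + [-14, 25] = [2, 1]

z = [2, 1]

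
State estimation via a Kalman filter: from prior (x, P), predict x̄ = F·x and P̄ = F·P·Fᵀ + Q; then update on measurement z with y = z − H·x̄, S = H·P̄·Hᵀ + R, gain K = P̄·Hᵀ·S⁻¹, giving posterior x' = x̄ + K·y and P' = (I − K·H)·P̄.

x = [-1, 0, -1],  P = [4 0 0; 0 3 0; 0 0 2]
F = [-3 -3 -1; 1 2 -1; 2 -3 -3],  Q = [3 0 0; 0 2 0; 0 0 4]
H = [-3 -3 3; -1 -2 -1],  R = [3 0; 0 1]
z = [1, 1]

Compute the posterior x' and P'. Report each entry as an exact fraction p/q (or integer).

x̄ = F·x = [4, 0, 1]
P̄ = F·P·Fᵀ + Q = [68 -28 9; -28 20 -4; 9 -4 65]
y = z − H·x̄ = [10, 6]
S = H·P̄·Hᵀ + R = [786 -111; -111 104]
K = P̄·Hᵀ·S⁻¹ = [-4001/23141 -8943/23141; 120/23141 -1652/23141; 3798/23141 -10632/23141]
x' = x̄ + K·y = [-1104/23141, -8712/23141, -2671/23141]
P' = (I − K·H)·P̄ = [1013692/23141 -671480/23141 338211/23141; -671480/23141 448164/23141 -223196/23141; 338211/23141 -223196/23141 118813/23141]

x' = [-1104/23141, -8712/23141, -2671/23141]
P' = [1013692/23141 -671480/23141 338211/23141; -671480/23141 448164/23141 -223196/23141; 338211/23141 -223196/23141 118813/23141]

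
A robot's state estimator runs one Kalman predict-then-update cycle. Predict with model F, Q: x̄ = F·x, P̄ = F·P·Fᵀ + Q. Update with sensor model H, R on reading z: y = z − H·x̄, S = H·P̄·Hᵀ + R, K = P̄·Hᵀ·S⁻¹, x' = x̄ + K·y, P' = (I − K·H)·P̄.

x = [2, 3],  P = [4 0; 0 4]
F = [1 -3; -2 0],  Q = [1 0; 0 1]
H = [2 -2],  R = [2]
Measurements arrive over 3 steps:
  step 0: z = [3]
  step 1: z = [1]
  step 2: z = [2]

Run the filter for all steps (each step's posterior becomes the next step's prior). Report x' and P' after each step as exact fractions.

step 0: x' = [-602/149, -821/149], P' = [1307/149 1258/149; 1258/149 1283/149]
step 1: x' = [21868/2077, 20247/2077], P' = [72397/2077 71876/2077; 71876/2077 72319/2077]
step 2: x' = [-539585/27737, -570108/27737], P' = [3871355/27737 3863728/27737; 3863728/27737 3868931/27737]

step 0: x̄ = F·x = [-7, -4]
step 0: P̄ = F·P·Fᵀ + Q = [41 -8; -8 17]
step 0: y = z − H·x̄ = [9]
step 0: S = H·P̄·Hᵀ + R = [298]
step 0: K = P̄·Hᵀ·S⁻¹ = [49/149; -25/149]
step 0: x' = x̄ + K·y = [-602/149, -821/149]
step 0: P' = (I − K·H)·P̄ = [1307/149 1258/149; 1258/149 1283/149]
step 1: x̄ = F·x = [1861/149, 1204/149]
step 1: P̄ = F·P·Fᵀ + Q = [5455/149 4934/149; 4934/149 5377/149]
step 1: y = z − H·x̄ = [-1165/149]
step 1: S = H·P̄·Hᵀ + R = [4154/149]
step 1: K = P̄·Hᵀ·S⁻¹ = [521/2077; -443/2077]
step 1: x' = x̄ + K·y = [21868/2077, 20247/2077]
step 1: P' = (I − K·H)·P̄ = [72397/2077 71876/2077; 71876/2077 72319/2077]
step 2: x̄ = F·x = [-38873/2077, -43736/2077]
step 2: P̄ = F·P·Fᵀ + Q = [294089/2077 286462/2077; 286462/2077 291665/2077]
step 2: y = z − H·x̄ = [-5572/2077]
step 2: S = H·P̄·Hᵀ + R = [55474/2077]
step 2: K = P̄·Hᵀ·S⁻¹ = [7627/27737; -5203/27737]
step 2: x' = x̄ + K·y = [-539585/27737, -570108/27737]
step 2: P' = (I − K·H)·P̄ = [3871355/27737 3863728/27737; 3863728/27737 3868931/27737]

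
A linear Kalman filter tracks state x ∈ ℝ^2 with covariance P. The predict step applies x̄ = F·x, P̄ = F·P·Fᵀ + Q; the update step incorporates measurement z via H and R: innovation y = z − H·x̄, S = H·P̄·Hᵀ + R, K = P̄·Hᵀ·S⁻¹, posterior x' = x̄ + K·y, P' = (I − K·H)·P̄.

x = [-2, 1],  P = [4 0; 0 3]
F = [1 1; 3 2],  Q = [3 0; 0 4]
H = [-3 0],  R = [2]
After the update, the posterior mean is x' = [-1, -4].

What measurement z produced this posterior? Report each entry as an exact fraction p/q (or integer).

x̄ = F·x = [-1, -4]
P̄ = F·P·Fᵀ + Q = [10 18; 18 52]
S = H·P̄·Hᵀ + R = [92]
K = P̄·Hᵀ·S⁻¹ = [-15/46; -27/46]
x' − x̄ = [0, 0] = K·y
y = (KᵀK)⁻¹·Kᵀ·(x' − x̄) = [0]
z = y + H·x̄ = [0] + [3] = [3]

z = [3]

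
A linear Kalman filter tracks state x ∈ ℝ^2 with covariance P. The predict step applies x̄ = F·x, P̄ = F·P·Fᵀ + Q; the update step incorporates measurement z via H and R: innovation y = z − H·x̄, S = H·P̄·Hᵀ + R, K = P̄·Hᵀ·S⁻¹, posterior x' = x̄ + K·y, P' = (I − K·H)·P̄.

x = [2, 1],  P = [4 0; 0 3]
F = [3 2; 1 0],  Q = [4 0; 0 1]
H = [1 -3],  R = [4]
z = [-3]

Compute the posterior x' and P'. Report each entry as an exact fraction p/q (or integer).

x̄ = F·x = [8, 2]
P̄ = F·P·Fᵀ + Q = [52 12; 12 5]
y = z − H·x̄ = [-5]
S = H·P̄·Hᵀ + R = [29]
K = P̄·Hᵀ·S⁻¹ = [16/29; -3/29]
x' = x̄ + K·y = [152/29, 73/29]
P' = (I − K·H)·P̄ = [1252/29 396/29; 396/29 136/29]

x' = [152/29, 73/29]
P' = [1252/29 396/29; 396/29 136/29]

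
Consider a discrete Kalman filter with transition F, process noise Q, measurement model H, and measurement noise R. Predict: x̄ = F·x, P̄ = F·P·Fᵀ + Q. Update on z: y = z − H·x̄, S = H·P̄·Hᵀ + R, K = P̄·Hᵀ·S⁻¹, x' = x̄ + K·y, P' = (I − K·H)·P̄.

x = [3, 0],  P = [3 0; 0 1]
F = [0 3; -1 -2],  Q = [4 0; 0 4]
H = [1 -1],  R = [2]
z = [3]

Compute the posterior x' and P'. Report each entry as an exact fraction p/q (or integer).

x' = [0, -3]
P' = [7/2 5/2; 5/2 129/38]

x̄ = F·x = [0, -3]
P̄ = F·P·Fᵀ + Q = [13 -6; -6 11]
y = z − H·x̄ = [0]
S = H·P̄·Hᵀ + R = [38]
K = P̄·Hᵀ·S⁻¹ = [1/2; -17/38]
x' = x̄ + K·y = [0, -3]
P' = (I − K·H)·P̄ = [7/2 5/2; 5/2 129/38]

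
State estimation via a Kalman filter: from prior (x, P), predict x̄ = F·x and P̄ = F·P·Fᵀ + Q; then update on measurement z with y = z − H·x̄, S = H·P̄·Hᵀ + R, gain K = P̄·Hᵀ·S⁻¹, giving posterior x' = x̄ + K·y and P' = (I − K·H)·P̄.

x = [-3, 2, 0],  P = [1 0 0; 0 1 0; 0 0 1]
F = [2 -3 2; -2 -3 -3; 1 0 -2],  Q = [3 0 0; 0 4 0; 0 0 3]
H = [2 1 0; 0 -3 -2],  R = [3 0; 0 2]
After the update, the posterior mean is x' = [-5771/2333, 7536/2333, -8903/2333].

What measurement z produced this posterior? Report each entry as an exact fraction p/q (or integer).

z = [-1, -2]

x̄ = F·x = [-12, 0, -3]
P̄ = F·P·Fᵀ + Q = [20 -1 -2; -1 26 4; -2 4 8]
S = H·P̄·Hᵀ + R = [105 -72; -72 316]
K = P̄·Hᵀ·S⁻¹ = [1069/2333 1181/9332; 116/2333 -1217/4666; -168/2333 -245/2333]
x' − x̄ = [22225/2333, 7536/2333, -1904/2333] = K·y
y = (KᵀK)⁻¹·Kᵀ·(x' − x̄) = [23, -8]
z = y + H·x̄ = [23, -8] + [-24, 6] = [-1, -2]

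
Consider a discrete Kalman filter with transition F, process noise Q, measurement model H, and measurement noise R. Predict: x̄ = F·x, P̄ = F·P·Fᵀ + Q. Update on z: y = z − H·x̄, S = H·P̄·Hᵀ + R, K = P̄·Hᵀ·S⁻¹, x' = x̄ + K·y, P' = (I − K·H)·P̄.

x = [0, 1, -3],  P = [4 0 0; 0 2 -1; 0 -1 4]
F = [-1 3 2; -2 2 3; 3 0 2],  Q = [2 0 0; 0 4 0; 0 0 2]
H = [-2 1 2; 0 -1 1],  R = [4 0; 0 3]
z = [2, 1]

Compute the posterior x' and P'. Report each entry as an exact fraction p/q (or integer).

x̄ = F·x = [-3, -7, -6]
P̄ = F·P·Fᵀ + Q = [28 31 -2; 31 52 -4; -2 -4 54]
y = z − H·x̄ = [15, 0]
S = H·P̄·Hᵀ + R = [260 126; 126 117]
K = P̄·Hᵀ·S⁻¹ = [85/1616 -821/2424; 275/808 -3073/3636; 37/101 92/909]
x' = x̄ + K·y = [-3573/1616, -1531/808, -51/101]
P' = (I − K·H)·P̄ = [29651/1616 31463/2424 3625/303; 31463/2424 39259/3636 7510/909; 3625/303 7510/909 7786/909]

x' = [-3573/1616, -1531/808, -51/101]
P' = [29651/1616 31463/2424 3625/303; 31463/2424 39259/3636 7510/909; 3625/303 7510/909 7786/909]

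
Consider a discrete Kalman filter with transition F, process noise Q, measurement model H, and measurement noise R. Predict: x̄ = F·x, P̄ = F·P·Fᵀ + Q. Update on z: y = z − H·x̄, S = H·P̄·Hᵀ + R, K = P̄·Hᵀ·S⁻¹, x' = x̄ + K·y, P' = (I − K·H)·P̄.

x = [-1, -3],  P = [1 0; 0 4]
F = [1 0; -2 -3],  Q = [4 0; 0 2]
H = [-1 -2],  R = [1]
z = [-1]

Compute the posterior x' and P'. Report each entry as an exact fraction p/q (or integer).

x̄ = F·x = [-1, 11]
P̄ = F·P·Fᵀ + Q = [5 -2; -2 42]
y = z − H·x̄ = [20]
S = H·P̄·Hᵀ + R = [166]
K = P̄·Hᵀ·S⁻¹ = [-1/166; -41/83]
x' = x̄ + K·y = [-93/83, 93/83]
P' = (I − K·H)·P̄ = [829/166 -207/83; -207/83 124/83]

x' = [-93/83, 93/83]
P' = [829/166 -207/83; -207/83 124/83]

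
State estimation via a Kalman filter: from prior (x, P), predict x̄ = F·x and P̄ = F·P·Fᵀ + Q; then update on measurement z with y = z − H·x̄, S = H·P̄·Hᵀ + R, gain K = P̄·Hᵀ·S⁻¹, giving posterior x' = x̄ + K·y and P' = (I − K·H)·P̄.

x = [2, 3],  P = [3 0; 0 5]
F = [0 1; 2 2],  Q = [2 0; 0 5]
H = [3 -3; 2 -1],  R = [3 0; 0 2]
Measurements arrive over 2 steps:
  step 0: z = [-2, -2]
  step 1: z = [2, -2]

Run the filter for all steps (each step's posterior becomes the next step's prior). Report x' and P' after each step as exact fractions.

step 0: x' = [-229/648, 83/162], P' = [1127/648 323/162; 323/162 208/81]
step 1: x' = [-106217/71675, -5743/2867], P' = [104856/71675 4844/2867; 4844/2867 6402/2867]

step 0: x̄ = F·x = [3, 10]
step 0: P̄ = F·P·Fᵀ + Q = [7 10; 10 37]
step 0: y = z − H·x̄ = [19, 2]
step 0: S = H·P̄·Hᵀ + R = [219 63; 63 27]
step 0: K = P̄·Hᵀ·S⁻¹ = [-55/216 481/648; -31/54 115/162]
step 0: x' = x̄ + K·y = [-229/648, 83/162]
step 0: P' = (I − K·H)·P̄ = [1127/648 323/162; 323/162 208/81]
step 1: x̄ = F·x = [83/162, 103/324]
step 1: P̄ = F·P·Fᵀ + Q = [370/81 739/81; 739/81 6185/162]
step 1: y = z − H·x̄ = [17/12, -877/324]
step 1: S = H·P̄·Hᵀ + R = [447/2 359/6; 359/6 3557/162]
step 1: K = P̄·Hᵀ·S⁻¹ = [-16244/71675 44306/71675; -1558/2867 1643/2867]
step 1: x' = x̄ + K·y = [-106217/71675, -5743/2867]
step 1: P' = (I − K·H)·P̄ = [104856/71675 4844/2867; 4844/2867 6402/2867]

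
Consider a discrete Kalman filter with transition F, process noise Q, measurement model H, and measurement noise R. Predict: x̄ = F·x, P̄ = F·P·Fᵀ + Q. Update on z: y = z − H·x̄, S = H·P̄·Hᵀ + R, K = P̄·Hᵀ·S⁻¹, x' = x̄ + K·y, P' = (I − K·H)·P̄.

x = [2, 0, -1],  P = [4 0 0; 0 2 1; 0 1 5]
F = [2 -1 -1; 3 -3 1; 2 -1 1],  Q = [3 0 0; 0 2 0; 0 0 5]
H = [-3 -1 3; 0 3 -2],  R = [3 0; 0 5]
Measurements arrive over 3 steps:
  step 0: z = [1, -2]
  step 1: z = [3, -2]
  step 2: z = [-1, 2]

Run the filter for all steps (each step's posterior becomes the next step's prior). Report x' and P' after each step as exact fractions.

step 0: x' = [63697/45327, 10230/15109, 87847/45327], P' = [349718/45327 101204/15109 442193/45327; 101204/15109 104751/15109 137774/15109; 442193/45327 137774/15109 587768/45327]
step 1: x' = [-16782855/276884197, 45628113/276884197, 282837039/276884197], P' = [5346190552/1384420985 951281457/276884197 1371359565/276884197; 951281457/276884197 1148043081/276884197 1398211509/276884197; 1371359565/276884197 1398211509/276884197 1935356626/276884197]
step 2: x' = [-833825185152/1289294052685, 26648206384/1289294052685, -1224499267194/1289294052685], P' = [88545392378178/24496587001015 77297123524824/24496587001015 112429772503351/24496587001015; 77297123524824/24496587001015 93796809045537/24496587001015 113622234079038/24496587001015; 112429772503351/24496587001015 113622234079038/24496587001015 158152677459812/24496587001015]

step 0: x̄ = F·x = [5, 5, 3]
step 0: P̄ = F·P·Fᵀ + Q = [28 27 13; 27 55 31; 13 31 26]
step 0: y = z − H·x̄ = [12, -11]
step 0: S = H·P̄·Hᵀ + R = [286 -145; -145 232]
step 0: K = P̄·Hᵀ·S⁻¹ = [-301/1563 5290/45327; 57/521 7741/15109; 269/1563 12886/45327]
step 0: x' = x̄ + K·y = [63697/45327, 10230/15109, 87847/45327]
step 0: P' = (I − K·H)·P̄ = [349718/45327 101204/15109 442193/45327; 101204/15109 104751/15109 137774/15109; 442193/45327 137774/15109 587768/45327]
step 1: x̄ = F·x = [17/87, 186868/45327, 61517/15109]
step 1: P̄ = F·P·Fᵀ + Q = [538/87 202/87 -57/29; 202/87 1362371/45327 484668/15109; -57/29 484668/15109 751736/15109]
step 1: y = z − H·x̄ = [-204233/45327, -94052/15109]
step 1: S = H·P̄·Hᵀ + R = [17828972/45327 -1035347/15109; -1035347/15109 1353586/15109]
step 1: K = P̄·Hᵀ·S⁻¹ = [-74861822/1384420985 111125241/1384420985; 64249025/276884197 129541245/276884197; 97926558/276884197 64784255/276884197]
step 1: x' = x̄ + K·y = [-16782855/276884197, 45628113/276884197, 282837039/276884197]
step 1: P' = (I − K·H)·P̄ = [5346190552/1384420985 951281457/276884197 1371359565/276884197; 951281457/276884197 1148043081/276884197 1398211509/276884197; 1371359565/276884197 1398211509/276884197 1935356626/276884197]
step 2: x̄ = F·x = [-362030862/276884197, 95604135/276884197, 203643216/276884197]
step 2: P̄ = F·P·Fᵀ + Q = [8484318348/1384420985 3938658097/1384420985 -1577434657/1384420985; 3938658097/1384420985 25802389263/1384420985 22486666037/1384420985; -1577434657/1384420985 22486666037/1384420985 38143312738/1384420985]
step 2: y = z − H·x̄ = [-1878302296/276884197, 674242421/276884197]
step 2: S = H·P̄·Hᵀ + R = [366710108178/1384420985 -20765249725/276884197; -20765249725/276884197 24375373360/276884197]
step 2: K = P̄·Hᵀ·S⁻¹ = [-376265543287/4899317400203 1406365113554/24496587001015; 1011901507807/4899317400203 10829191795707/24496587001015; 1569765386023/4899317400203 4912269463498/24496587001015]
step 2: x' = x̄ + K·y = [-833825185152/1289294052685, 26648206384/1289294052685, -1224499267194/1289294052685]
step 2: P' = (I − K·H)·P̄ = [88545392378178/24496587001015 77297123524824/24496587001015 112429772503351/24496587001015; 77297123524824/24496587001015 93796809045537/24496587001015 113622234079038/24496587001015; 112429772503351/24496587001015 113622234079038/24496587001015 158152677459812/24496587001015]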